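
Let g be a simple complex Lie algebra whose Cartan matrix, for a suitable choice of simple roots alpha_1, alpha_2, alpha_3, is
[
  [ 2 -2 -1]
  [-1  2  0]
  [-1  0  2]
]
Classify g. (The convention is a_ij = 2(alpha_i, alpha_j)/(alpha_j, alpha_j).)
The matrix has rank 3 with 2's on the diagonal. Reading the off-diagonal entries as Dynkin edges (a single edge where a_ij = a_ji = -1; a double or triple edge where a_ij * a_ji = 2 or 3), the diagram is a chain of 3 nodes with a double edge at one end; the terminal node there is the unique short simple root (B_3). One simple-root ordering that puts it in standard form is (alpha_3, alpha_1, alpha_2). So the algebra is type B_3, i.e. so(7).

type B_3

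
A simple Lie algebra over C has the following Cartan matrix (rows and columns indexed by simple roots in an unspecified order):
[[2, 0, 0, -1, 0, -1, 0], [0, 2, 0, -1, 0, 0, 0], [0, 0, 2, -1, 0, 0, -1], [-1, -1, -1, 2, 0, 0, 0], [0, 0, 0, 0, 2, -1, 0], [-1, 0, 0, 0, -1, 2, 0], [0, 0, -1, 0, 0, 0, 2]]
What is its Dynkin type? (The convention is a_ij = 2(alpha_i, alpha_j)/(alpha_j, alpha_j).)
The matrix has rank 7 with 2's on the diagonal. Reading the off-diagonal entries as Dynkin edges (a single edge where a_ij = a_ji = -1; a double or triple edge where a_ij * a_ji = 2 or 3), the diagram is a chain of 6 nodes with one extra node attached to the third node from one end (E_7). One simple-root ordering that puts it in standard form is (alpha_7, alpha_2, alpha_3, alpha_4, alpha_1, alpha_6, alpha_5). So the algebra is type E_7.

E_7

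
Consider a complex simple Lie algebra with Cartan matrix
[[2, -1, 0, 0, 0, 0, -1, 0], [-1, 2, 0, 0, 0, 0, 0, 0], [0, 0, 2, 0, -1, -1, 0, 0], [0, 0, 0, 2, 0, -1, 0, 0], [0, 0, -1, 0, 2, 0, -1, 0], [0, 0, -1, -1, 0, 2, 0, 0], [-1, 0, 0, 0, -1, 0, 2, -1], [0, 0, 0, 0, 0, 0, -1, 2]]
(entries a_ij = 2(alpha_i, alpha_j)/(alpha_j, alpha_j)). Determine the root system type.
The matrix has rank 8 with 2's on the diagonal. Reading the off-diagonal entries as Dynkin edges (a single edge where a_ij = a_ji = -1; a double or triple edge where a_ij * a_ji = 2 or 3), the diagram is a chain of 7 nodes with one extra node attached to the third node from one end (E_8). One simple-root ordering that puts it in standard form is (alpha_2, alpha_8, alpha_1, alpha_7, alpha_5, alpha_3, alpha_6, alpha_4). So the algebra is type E_8.

E8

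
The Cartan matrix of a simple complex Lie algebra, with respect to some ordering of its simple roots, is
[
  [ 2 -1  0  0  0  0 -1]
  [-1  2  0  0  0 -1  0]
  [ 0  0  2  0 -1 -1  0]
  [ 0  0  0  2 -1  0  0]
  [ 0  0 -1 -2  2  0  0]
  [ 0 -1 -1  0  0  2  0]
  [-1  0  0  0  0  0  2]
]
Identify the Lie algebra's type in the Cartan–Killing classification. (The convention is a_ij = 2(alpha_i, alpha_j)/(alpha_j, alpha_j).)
The matrix has rank 7 with 2's on the diagonal. Reading the off-diagonal entries as Dynkin edges (a single edge where a_ij = a_ji = -1; a double or triple edge where a_ij * a_ji = 2 or 3), the diagram is a chain of 7 nodes with a double edge at one end; the terminal node there is the unique short simple root (B_7). One simple-root ordering that puts it in standard form is (alpha_7, alpha_1, alpha_2, alpha_6, alpha_3, alpha_5, alpha_4). So the algebra is type B_7, i.e. so(15).

B7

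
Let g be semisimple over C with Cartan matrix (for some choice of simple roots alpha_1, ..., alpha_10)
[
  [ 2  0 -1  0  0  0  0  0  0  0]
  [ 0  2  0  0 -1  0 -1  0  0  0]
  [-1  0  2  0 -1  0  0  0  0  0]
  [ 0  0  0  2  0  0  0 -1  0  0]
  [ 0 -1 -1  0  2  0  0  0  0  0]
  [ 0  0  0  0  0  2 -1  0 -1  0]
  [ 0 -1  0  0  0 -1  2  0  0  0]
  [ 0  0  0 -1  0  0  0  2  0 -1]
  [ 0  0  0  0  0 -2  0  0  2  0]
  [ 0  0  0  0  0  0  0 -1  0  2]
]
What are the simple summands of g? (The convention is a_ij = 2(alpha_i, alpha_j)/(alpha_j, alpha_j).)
A_3 + C_7

The diagram associated to this matrix has two connected components: the simple roots {alpha_4, alpha_8, alpha_10} form a chain of 3 nodes with single edges (A_3), and {alpha_1, alpha_2, alpha_3, alpha_5, alpha_6, alpha_7, alpha_9} form a chain of 7 nodes with a double edge at one end; the terminal node there is the unique long simple root (C_7). A semisimple Lie algebra decomposes uniquely as the direct sum of simple ideals, one per connected component of its Dynkin diagram, so g ≅ A_3 ⊕ C_7 (dimension 15 + 105 = 120).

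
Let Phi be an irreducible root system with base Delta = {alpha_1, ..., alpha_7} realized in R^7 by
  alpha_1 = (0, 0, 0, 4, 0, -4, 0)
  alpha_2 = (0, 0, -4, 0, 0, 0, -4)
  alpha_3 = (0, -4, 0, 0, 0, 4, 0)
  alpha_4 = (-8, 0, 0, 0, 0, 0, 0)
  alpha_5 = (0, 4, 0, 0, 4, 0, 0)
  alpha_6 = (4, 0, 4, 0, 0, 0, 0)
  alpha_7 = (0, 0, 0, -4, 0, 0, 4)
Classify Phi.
C_7

Compute the Cartan integers a_ij = 2(alpha_i, alpha_j)/(alpha_j, alpha_j); the resulting 7x7 Cartan matrix is
[[2, 0, -1, 0, 0, 0, -1], [0, 2, 0, 0, 0, -1, -1], [-1, 0, 2, 0, -1, 0, 0], [0, 0, 0, 2, 0, -2, 0], [0, 0, -1, 0, 2, 0, 0], [0, -1, 0, -1, 0, 2, 0], [-1, -1, 0, 0, 0, 0, 2]].
The roots have two lengths (squared-length ratio 2:1); the short ones are alpha_{1,2,3,5,6,7}. The associated Dynkin diagram is a chain of 7 nodes with a double edge at one end; the terminal node there is the unique long simple root (C_7), so the type is C_7 (the algebra sp(14)).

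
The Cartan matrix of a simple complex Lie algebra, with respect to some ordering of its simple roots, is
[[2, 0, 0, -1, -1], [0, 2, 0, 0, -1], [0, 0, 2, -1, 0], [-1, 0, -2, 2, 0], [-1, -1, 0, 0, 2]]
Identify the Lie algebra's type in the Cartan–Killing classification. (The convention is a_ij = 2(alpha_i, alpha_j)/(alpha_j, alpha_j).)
The matrix has rank 5 with 2's on the diagonal. Reading the off-diagonal entries as Dynkin edges (a single edge where a_ij = a_ji = -1; a double or triple edge where a_ij * a_ji = 2 or 3), the diagram is a chain of 5 nodes with a double edge at one end; the terminal node there is the unique short simple root (B_5). One simple-root ordering that puts it in standard form is (alpha_2, alpha_5, alpha_1, alpha_4, alpha_3). So the algebra is type B_5, i.e. so(11).

B5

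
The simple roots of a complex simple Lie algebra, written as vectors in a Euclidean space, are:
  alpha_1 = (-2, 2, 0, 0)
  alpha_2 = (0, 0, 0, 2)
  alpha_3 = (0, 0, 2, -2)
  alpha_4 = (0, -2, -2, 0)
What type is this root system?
Compute the Cartan integers a_ij = 2(alpha_i, alpha_j)/(alpha_j, alpha_j); the resulting 4x4 Cartan matrix is
[[2, 0, 0, -1], [0, 2, -1, 0], [0, -2, 2, -1], [-1, 0, -1, 2]].
The roots have two lengths (squared-length ratio 2:1); the short ones are alpha_{2}. The associated Dynkin diagram is a chain of 4 nodes with a double edge at one end; the terminal node there is the unique short simple root (B_4), so the type is B_4 (the algebra so(9)).

B4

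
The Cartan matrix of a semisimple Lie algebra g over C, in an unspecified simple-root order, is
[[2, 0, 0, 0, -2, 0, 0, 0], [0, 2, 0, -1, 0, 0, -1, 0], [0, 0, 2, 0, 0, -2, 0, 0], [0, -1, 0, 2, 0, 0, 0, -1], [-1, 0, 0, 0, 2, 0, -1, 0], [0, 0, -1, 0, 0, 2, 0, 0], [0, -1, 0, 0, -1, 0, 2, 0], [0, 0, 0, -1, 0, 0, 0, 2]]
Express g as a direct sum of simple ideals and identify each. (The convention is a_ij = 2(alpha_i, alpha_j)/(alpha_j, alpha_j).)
The diagram associated to this matrix has two connected components: the simple roots {alpha_3, alpha_6} form a chain of 2 nodes with a double edge at one end; the terminal node there is the unique short simple root (B_2), and {alpha_1, alpha_2, alpha_4, alpha_5, alpha_7, alpha_8} form a chain of 6 nodes with a double edge at one end; the terminal node there is the unique long simple root (C_6). A semisimple Lie algebra decomposes uniquely as the direct sum of simple ideals, one per connected component of its Dynkin diagram, so g ≅ B_2 ⊕ C_6 (dimension 10 + 78 = 88).

type B_2 ⊕ type C_6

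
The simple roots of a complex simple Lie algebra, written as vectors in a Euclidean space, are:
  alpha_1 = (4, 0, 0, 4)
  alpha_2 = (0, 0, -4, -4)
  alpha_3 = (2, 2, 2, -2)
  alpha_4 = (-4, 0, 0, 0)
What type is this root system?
F_4

Compute the Cartan integers a_ij = 2(alpha_i, alpha_j)/(alpha_j, alpha_j); the resulting 4x4 Cartan matrix is
[[2, -1, 0, -2], [-1, 2, 0, 0], [0, 0, 2, -1], [-1, 0, -1, 2]].
The roots have two lengths (squared-length ratio 2:1); the short ones are alpha_{3,4}. The associated Dynkin diagram is a chain of 4 nodes with a double edge between the middle two (F_4), so the type is F_4.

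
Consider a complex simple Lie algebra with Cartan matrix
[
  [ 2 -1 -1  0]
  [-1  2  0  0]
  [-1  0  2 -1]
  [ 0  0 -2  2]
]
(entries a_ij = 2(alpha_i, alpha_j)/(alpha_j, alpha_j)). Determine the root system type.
C_4

The matrix has rank 4 with 2's on the diagonal. Reading the off-diagonal entries as Dynkin edges (a single edge where a_ij = a_ji = -1; a double or triple edge where a_ij * a_ji = 2 or 3), the diagram is a chain of 4 nodes with a double edge at one end; the terminal node there is the unique long simple root (C_4). One simple-root ordering that puts it in standard form is (alpha_2, alpha_1, alpha_3, alpha_4). So the algebra is type C_4, i.e. sp(8).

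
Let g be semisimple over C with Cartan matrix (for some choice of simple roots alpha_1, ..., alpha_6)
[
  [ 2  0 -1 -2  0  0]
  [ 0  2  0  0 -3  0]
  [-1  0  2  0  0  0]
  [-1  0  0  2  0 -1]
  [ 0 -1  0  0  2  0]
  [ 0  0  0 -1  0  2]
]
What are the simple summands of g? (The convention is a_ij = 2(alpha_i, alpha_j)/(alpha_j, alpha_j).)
The diagram associated to this matrix has two connected components: the simple roots {alpha_1, alpha_3, alpha_4, alpha_6} form a chain of 4 nodes with a double edge between the middle two (F_4), and {alpha_2, alpha_5} form two nodes joined by a triple edge (G_2). A semisimple Lie algebra decomposes uniquely as the direct sum of simple ideals, one per connected component of its Dynkin diagram, so g ≅ F_4 ⊕ G_2 (dimension 52 + 14 = 66).

F_4 + G_2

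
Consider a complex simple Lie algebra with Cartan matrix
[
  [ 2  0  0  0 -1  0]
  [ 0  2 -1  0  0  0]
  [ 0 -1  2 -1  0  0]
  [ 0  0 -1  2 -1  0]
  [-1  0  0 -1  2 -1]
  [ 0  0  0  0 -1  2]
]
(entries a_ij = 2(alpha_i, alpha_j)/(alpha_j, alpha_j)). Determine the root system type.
The matrix has rank 6 with 2's on the diagonal. Reading the off-diagonal entries as Dynkin edges (a single edge where a_ij = a_ji = -1; a double or triple edge where a_ij * a_ji = 2 or 3), the diagram is a chain of 4 nodes with a fork of two nodes at one end (D_6). One simple-root ordering that puts it in standard form is (alpha_2, alpha_3, alpha_4, alpha_5, alpha_6, alpha_1). So the algebra is type D_6, i.e. so(12).

D_6 (so(12))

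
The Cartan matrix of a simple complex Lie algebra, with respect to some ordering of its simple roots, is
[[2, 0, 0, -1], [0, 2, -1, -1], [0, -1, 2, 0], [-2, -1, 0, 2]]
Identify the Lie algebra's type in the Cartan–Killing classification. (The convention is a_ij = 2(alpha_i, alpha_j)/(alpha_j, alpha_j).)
The matrix has rank 4 with 2's on the diagonal. Reading the off-diagonal entries as Dynkin edges (a single edge where a_ij = a_ji = -1; a double or triple edge where a_ij * a_ji = 2 or 3), the diagram is a chain of 4 nodes with a double edge at one end; the terminal node there is the unique short simple root (B_4). One simple-root ordering that puts it in standard form is (alpha_3, alpha_2, alpha_4, alpha_1). So the algebra is type B_4, i.e. so(9).

B_4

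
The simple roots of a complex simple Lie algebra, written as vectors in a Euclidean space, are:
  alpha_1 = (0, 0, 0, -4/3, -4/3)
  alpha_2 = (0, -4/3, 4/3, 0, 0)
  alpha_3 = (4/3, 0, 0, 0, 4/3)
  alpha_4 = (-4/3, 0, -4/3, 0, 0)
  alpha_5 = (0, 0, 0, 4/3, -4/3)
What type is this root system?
Compute the Cartan integers a_ij = 2(alpha_i, alpha_j)/(alpha_j, alpha_j); the resulting 5x5 Cartan matrix is
[[2, 0, -1, 0, 0], [0, 2, 0, -1, 0], [-1, 0, 2, -1, -1], [0, -1, -1, 2, 0], [0, 0, -1, 0, 2]].
All simple roots have the same length, so the diagram is simply laced. The associated Dynkin diagram is a chain of 3 nodes with a fork of two nodes at one end (D_5), so the type is D_5 (the algebra so(10)).

type D_5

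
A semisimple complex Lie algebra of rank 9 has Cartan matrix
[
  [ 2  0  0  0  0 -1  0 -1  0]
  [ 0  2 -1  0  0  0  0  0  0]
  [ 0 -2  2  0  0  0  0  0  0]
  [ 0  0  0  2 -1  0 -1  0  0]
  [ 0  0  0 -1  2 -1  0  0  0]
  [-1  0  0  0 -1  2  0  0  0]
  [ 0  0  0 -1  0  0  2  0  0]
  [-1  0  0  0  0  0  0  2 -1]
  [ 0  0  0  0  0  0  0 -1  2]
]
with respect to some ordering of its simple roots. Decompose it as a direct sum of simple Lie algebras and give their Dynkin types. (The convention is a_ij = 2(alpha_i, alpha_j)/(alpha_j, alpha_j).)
A_7 (sl(8)) ⊕ B_2 (so(5))

The diagram associated to this matrix has two connected components: the simple roots {alpha_1, alpha_4, alpha_5, alpha_6, alpha_7, alpha_8, alpha_9} form a chain of 7 nodes with single edges (A_7), and {alpha_2, alpha_3} form a chain of 2 nodes with a double edge at one end; the terminal node there is the unique short simple root (B_2). A semisimple Lie algebra decomposes uniquely as the direct sum of simple ideals, one per connected component of its Dynkin diagram, so g ≅ A_7 ⊕ B_2 (dimension 63 + 10 = 73).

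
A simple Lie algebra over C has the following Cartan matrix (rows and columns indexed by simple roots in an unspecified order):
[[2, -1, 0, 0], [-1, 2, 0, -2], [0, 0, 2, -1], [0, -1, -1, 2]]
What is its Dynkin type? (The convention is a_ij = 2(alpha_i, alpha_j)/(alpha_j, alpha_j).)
The matrix has rank 4 with 2's on the diagonal. Reading the off-diagonal entries as Dynkin edges (a single edge where a_ij = a_ji = -1; a double or triple edge where a_ij * a_ji = 2 or 3), the diagram is a chain of 4 nodes with a double edge between the middle two (F_4). One simple-root ordering that puts it in standard form is (alpha_1, alpha_2, alpha_4, alpha_3). So the algebra is type F_4.

type F_4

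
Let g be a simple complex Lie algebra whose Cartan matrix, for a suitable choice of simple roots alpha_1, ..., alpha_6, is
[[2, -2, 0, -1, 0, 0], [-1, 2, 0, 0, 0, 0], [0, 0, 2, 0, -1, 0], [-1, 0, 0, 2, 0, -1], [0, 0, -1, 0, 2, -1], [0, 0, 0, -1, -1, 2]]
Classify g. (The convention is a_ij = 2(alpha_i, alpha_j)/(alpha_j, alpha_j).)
The matrix has rank 6 with 2's on the diagonal. Reading the off-diagonal entries as Dynkin edges (a single edge where a_ij = a_ji = -1; a double or triple edge where a_ij * a_ji = 2 or 3), the diagram is a chain of 6 nodes with a double edge at one end; the terminal node there is the unique short simple root (B_6). One simple-root ordering that puts it in standard form is (alpha_3, alpha_5, alpha_6, alpha_4, alpha_1, alpha_2). So the algebra is type B_6, i.e. so(13).

B6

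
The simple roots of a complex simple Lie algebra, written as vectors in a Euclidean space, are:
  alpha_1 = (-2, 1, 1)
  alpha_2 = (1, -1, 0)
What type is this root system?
G_2

Compute the Cartan integers a_ij = 2(alpha_i, alpha_j)/(alpha_j, alpha_j); the resulting 2x2 Cartan matrix is
[[2, -3], [-1, 2]].
The roots have two lengths (squared-length ratio 3:1); the short ones are alpha_{2}. The associated Dynkin diagram is two nodes joined by a triple edge (G_2), so the type is G_2.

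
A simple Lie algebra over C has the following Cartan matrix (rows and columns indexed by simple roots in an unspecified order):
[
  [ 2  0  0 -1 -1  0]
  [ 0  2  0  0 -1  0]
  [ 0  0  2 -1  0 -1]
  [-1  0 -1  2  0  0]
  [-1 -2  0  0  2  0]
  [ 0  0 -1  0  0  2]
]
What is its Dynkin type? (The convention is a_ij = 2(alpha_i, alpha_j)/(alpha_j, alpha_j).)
B6

The matrix has rank 6 with 2's on the diagonal. Reading the off-diagonal entries as Dynkin edges (a single edge where a_ij = a_ji = -1; a double or triple edge where a_ij * a_ji = 2 or 3), the diagram is a chain of 6 nodes with a double edge at one end; the terminal node there is the unique short simple root (B_6). One simple-root ordering that puts it in standard form is (alpha_6, alpha_3, alpha_4, alpha_1, alpha_5, alpha_2). So the algebra is type B_6, i.e. so(13).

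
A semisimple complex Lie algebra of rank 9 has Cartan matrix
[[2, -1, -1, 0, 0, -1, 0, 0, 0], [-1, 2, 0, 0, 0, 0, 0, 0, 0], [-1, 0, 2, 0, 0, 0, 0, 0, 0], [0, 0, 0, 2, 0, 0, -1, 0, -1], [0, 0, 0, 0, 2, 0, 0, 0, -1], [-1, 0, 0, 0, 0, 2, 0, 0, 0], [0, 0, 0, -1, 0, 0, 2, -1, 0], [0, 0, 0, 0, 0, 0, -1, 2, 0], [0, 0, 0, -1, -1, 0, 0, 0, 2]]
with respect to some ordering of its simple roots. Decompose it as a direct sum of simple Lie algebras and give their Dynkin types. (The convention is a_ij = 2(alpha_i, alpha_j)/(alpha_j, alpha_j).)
A_5 ⊕ D_4

The diagram associated to this matrix has two connected components: the simple roots {alpha_4, alpha_5, alpha_7, alpha_8, alpha_9} form a chain of 5 nodes with single edges (A_5), and {alpha_1, alpha_2, alpha_3, alpha_6} form a chain of 2 nodes with a fork of two nodes at one end (D_4). A semisimple Lie algebra decomposes uniquely as the direct sum of simple ideals, one per connected component of its Dynkin diagram, so g ≅ A_5 ⊕ D_4 (dimension 35 + 28 = 63).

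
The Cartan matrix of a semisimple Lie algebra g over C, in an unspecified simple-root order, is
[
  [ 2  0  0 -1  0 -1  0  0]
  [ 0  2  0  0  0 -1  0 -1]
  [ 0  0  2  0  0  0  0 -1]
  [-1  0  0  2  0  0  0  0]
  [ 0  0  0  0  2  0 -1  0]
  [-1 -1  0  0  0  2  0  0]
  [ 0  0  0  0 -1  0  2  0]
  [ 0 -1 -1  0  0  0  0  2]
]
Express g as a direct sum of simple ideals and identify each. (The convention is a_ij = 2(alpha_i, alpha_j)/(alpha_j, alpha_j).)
The diagram associated to this matrix has two connected components: the simple roots {alpha_5, alpha_7} form a chain of 2 nodes with single edges (A_2), and {alpha_1, alpha_2, alpha_3, alpha_4, alpha_6, alpha_8} form a chain of 6 nodes with single edges (A_6). A semisimple Lie algebra decomposes uniquely as the direct sum of simple ideals, one per connected component of its Dynkin diagram, so g ≅ A_2 ⊕ A_6 (dimension 8 + 48 = 56).

type A_2 ⊕ type A_6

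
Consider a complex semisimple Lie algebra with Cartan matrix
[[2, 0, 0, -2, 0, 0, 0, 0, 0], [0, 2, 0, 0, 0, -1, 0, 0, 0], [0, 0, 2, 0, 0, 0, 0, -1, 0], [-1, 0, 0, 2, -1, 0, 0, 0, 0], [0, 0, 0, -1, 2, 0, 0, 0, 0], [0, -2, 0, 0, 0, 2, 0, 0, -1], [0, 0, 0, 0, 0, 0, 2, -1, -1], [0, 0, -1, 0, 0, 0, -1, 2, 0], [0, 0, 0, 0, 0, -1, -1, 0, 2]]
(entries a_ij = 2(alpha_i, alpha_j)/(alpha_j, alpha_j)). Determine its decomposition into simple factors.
The diagram associated to this matrix has two connected components: the simple roots {alpha_2, alpha_3, alpha_6, alpha_7, alpha_8, alpha_9} form a chain of 6 nodes with a double edge at one end; the terminal node there is the unique short simple root (B_6), and {alpha_1, alpha_4, alpha_5} form a chain of 3 nodes with a double edge at one end; the terminal node there is the unique long simple root (C_3). A semisimple Lie algebra decomposes uniquely as the direct sum of simple ideals, one per connected component of its Dynkin diagram, so g ≅ B_6 ⊕ C_3 (dimension 78 + 21 = 99).

B6 + C3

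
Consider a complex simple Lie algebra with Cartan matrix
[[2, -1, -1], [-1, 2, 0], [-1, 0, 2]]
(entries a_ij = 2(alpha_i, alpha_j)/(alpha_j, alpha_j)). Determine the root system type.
A_3

The matrix has rank 3 with 2's on the diagonal. Reading the off-diagonal entries as Dynkin edges (a single edge where a_ij = a_ji = -1; a double or triple edge where a_ij * a_ji = 2 or 3), the diagram is a chain of 3 nodes with single edges (A_3). One simple-root ordering that puts it in standard form is (alpha_2, alpha_1, alpha_3). So the algebra is type A_3, i.e. sl(4).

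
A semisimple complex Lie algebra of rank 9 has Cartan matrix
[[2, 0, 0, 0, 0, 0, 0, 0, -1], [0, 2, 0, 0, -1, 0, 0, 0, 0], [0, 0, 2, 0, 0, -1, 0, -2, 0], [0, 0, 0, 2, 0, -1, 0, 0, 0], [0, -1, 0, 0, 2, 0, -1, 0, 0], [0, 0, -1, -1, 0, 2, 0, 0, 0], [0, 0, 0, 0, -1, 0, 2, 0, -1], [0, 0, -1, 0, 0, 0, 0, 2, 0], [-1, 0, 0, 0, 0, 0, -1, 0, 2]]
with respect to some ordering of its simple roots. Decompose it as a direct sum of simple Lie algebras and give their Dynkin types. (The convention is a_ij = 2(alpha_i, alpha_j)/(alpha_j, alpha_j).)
The diagram associated to this matrix has two connected components: the simple roots {alpha_1, alpha_2, alpha_5, alpha_7, alpha_9} form a chain of 5 nodes with single edges (A_5), and {alpha_3, alpha_4, alpha_6, alpha_8} form a chain of 4 nodes with a double edge at one end; the terminal node there is the unique short simple root (B_4). A semisimple Lie algebra decomposes uniquely as the direct sum of simple ideals, one per connected component of its Dynkin diagram, so g ≅ A_5 ⊕ B_4 (dimension 35 + 36 = 71).

A5 ⊕ B4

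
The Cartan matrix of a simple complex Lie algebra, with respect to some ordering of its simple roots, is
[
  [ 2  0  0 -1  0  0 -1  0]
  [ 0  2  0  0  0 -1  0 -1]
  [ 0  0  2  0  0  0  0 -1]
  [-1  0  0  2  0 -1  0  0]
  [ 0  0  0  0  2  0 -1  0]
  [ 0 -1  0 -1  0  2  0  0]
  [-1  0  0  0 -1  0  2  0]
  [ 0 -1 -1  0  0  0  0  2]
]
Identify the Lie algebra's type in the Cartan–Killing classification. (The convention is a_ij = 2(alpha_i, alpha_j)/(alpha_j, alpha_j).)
The matrix has rank 8 with 2's on the diagonal. Reading the off-diagonal entries as Dynkin edges (a single edge where a_ij = a_ji = -1; a double or triple edge where a_ij * a_ji = 2 or 3), the diagram is a chain of 8 nodes with single edges (A_8). One simple-root ordering that puts it in standard form is (alpha_3, alpha_8, alpha_2, alpha_6, alpha_4, alpha_1, alpha_7, alpha_5). So the algebra is type A_8, i.e. sl(9).

A_8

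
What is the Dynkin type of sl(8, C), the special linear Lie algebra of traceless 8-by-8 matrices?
This is sl(8), which has dimension 8^2 - 1 = 63 and rank 8 - 1 = 7 (a Cartan subalgebra is the diagonal traceless matrices). In the classification of classical Lie algebras, the special linear algebra sl(n+1) has type A_n; here n = 7, so the Dynkin diagram is a chain of 7 nodes with single edges (A_7). Hence the type is A_7.

type A_7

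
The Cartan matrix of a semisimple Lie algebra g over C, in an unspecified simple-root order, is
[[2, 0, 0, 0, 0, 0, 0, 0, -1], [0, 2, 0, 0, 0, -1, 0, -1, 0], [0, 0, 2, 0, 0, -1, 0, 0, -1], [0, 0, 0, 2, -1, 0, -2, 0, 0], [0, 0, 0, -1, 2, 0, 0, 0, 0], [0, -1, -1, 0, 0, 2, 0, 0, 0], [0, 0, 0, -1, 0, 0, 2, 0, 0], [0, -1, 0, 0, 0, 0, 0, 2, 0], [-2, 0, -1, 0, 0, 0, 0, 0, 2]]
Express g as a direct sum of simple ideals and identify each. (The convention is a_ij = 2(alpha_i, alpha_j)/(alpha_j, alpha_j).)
The diagram associated to this matrix has two connected components: the simple roots {alpha_4, alpha_5, alpha_7} form a chain of 3 nodes with a double edge at one end; the terminal node there is the unique short simple root (B_3), and {alpha_1, alpha_2, alpha_3, alpha_6, alpha_8, alpha_9} form a chain of 6 nodes with a double edge at one end; the terminal node there is the unique short simple root (B_6). A semisimple Lie algebra decomposes uniquely as the direct sum of simple ideals, one per connected component of its Dynkin diagram, so g ≅ B_3 ⊕ B_6 (dimension 21 + 78 = 99).

B_3 + B_6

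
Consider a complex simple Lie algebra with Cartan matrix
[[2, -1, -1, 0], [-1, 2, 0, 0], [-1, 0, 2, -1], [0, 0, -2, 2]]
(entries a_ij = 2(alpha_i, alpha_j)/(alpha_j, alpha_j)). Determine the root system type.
The matrix has rank 4 with 2's on the diagonal. Reading the off-diagonal entries as Dynkin edges (a single edge where a_ij = a_ji = -1; a double or triple edge where a_ij * a_ji = 2 or 3), the diagram is a chain of 4 nodes with a double edge at one end; the terminal node there is the unique long simple root (C_4). One simple-root ordering that puts it in standard form is (alpha_2, alpha_1, alpha_3, alpha_4). So the algebra is type C_4, i.e. sp(8).

C4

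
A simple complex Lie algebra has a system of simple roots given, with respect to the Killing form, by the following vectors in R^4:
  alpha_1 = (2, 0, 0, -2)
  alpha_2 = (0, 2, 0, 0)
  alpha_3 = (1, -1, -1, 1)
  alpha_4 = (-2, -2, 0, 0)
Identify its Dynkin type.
F_4

Compute the Cartan integers a_ij = 2(alpha_i, alpha_j)/(alpha_j, alpha_j); the resulting 4x4 Cartan matrix is
[[2, 0, 0, -1], [0, 2, -1, -1], [0, -1, 2, 0], [-1, -2, 0, 2]].
The roots have two lengths (squared-length ratio 2:1); the short ones are alpha_{2,3}. The associated Dynkin diagram is a chain of 4 nodes with a double edge between the middle two (F_4), so the type is F_4.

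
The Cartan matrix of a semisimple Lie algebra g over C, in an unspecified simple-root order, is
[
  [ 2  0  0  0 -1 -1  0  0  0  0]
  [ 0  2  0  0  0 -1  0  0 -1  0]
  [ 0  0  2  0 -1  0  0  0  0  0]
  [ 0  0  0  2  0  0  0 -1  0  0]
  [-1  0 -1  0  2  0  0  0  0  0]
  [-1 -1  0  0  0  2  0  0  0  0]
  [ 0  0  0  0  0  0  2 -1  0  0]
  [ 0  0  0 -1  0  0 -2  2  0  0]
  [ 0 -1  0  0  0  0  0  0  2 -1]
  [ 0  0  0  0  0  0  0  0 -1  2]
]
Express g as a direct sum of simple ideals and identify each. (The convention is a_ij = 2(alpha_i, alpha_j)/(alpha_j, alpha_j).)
A7 + B3

The diagram associated to this matrix has two connected components: the simple roots {alpha_1, alpha_2, alpha_3, alpha_5, alpha_6, alpha_9, alpha_10} form a chain of 7 nodes with single edges (A_7), and {alpha_4, alpha_7, alpha_8} form a chain of 3 nodes with a double edge at one end; the terminal node there is the unique short simple root (B_3). A semisimple Lie algebra decomposes uniquely as the direct sum of simple ideals, one per connected component of its Dynkin diagram, so g ≅ A_7 ⊕ B_3 (dimension 63 + 21 = 84).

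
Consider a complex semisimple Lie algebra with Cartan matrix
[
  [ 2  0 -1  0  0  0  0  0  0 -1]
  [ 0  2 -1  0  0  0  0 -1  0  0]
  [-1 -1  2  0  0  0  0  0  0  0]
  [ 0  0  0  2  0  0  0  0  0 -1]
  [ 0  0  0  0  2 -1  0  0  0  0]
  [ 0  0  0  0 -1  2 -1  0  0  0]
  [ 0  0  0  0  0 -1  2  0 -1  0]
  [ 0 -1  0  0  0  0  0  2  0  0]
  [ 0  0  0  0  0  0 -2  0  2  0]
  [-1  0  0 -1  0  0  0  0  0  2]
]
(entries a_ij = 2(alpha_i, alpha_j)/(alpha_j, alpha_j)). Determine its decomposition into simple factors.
The diagram associated to this matrix has two connected components: the simple roots {alpha_1, alpha_2, alpha_3, alpha_4, alpha_8, alpha_10} form a chain of 6 nodes with single edges (A_6), and {alpha_5, alpha_6, alpha_7, alpha_9} form a chain of 4 nodes with a double edge at one end; the terminal node there is the unique long simple root (C_4). A semisimple Lie algebra decomposes uniquely as the direct sum of simple ideals, one per connected component of its Dynkin diagram, so g ≅ A_6 ⊕ C_4 (dimension 48 + 36 = 84).

A6 + C4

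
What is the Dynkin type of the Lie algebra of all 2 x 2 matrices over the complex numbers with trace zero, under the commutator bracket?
A_1 (sl(2))

This is sl(2), which has dimension 2^2 - 1 = 3 and rank 2 - 1 = 1 (a Cartan subalgebra is the diagonal traceless matrices). In the classification of classical Lie algebras, the special linear algebra sl(n+1) has type A_n; here n = 1, so the Dynkin diagram is a chain of 1 nodes with single edges (A_1). Hence the type is A_1.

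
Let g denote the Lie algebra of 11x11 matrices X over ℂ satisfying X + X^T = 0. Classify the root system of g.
type B_5

This is so(11) with 11 odd, which has dimension 11(11-1)/2 = 55 and rank (11-1)/2 = 5. In the classification of classical Lie algebras, the orthogonal algebra so(2n+1) in an odd number of variables has type B_n; here n = 5, so the Dynkin diagram is a chain of 5 nodes with a double edge at one end; the terminal node there is the unique short simple root (B_5). Hence the type is B_5.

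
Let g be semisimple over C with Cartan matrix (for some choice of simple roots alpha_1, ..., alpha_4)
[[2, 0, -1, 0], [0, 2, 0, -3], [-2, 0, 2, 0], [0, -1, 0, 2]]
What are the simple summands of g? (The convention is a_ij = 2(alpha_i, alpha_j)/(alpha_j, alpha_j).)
The diagram associated to this matrix has two connected components: the simple roots {alpha_1, alpha_3} form a chain of 2 nodes with a double edge at one end; the terminal node there is the unique short simple root (B_2), and {alpha_2, alpha_4} form two nodes joined by a triple edge (G_2). A semisimple Lie algebra decomposes uniquely as the direct sum of simple ideals, one per connected component of its Dynkin diagram, so g ≅ B_2 ⊕ G_2 (dimension 10 + 14 = 24).

B_2 ⊕ G_2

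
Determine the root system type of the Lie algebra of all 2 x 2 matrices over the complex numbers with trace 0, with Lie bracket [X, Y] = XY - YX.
type A_1

This is sl(2), which has dimension 2^2 - 1 = 3 and rank 2 - 1 = 1 (a Cartan subalgebra is the diagonal traceless matrices). In the classification of classical Lie algebras, the special linear algebra sl(n+1) has type A_n; here n = 1, so the Dynkin diagram is a chain of 1 nodes with single edges (A_1). Hence the type is A_1.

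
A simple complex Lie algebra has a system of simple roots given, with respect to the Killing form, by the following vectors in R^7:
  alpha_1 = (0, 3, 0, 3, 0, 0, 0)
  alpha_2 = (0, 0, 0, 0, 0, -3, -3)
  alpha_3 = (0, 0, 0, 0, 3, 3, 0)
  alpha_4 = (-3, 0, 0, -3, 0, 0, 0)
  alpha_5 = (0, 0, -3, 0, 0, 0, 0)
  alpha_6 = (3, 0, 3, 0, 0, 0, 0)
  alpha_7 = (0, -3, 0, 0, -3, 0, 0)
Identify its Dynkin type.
type B_7

Compute the Cartan integers a_ij = 2(alpha_i, alpha_j)/(alpha_j, alpha_j); the resulting 7x7 Cartan matrix is
[[2, 0, 0, -1, 0, 0, -1], [0, 2, -1, 0, 0, 0, 0], [0, -1, 2, 0, 0, 0, -1], [-1, 0, 0, 2, 0, -1, 0], [0, 0, 0, 0, 2, -1, 0], [0, 0, 0, -1, -2, 2, 0], [-1, 0, -1, 0, 0, 0, 2]].
The roots have two lengths (squared-length ratio 2:1); the short ones are alpha_{5}. The associated Dynkin diagram is a chain of 7 nodes with a double edge at one end; the terminal node there is the unique short simple root (B_7), so the type is B_7 (the algebra so(15)).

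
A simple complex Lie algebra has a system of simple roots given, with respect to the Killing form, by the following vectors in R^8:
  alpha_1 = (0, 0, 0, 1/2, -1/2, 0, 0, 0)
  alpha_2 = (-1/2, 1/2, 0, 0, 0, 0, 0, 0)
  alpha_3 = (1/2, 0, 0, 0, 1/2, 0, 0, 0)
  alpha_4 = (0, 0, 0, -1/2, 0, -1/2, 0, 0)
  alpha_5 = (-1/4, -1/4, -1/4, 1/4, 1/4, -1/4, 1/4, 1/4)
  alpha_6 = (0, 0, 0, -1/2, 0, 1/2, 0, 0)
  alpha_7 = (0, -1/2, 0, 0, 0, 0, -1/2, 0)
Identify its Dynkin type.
Compute the Cartan integers a_ij = 2(alpha_i, alpha_j)/(alpha_j, alpha_j); the resulting 7x7 Cartan matrix is
[[2, 0, -1, -1, 0, -1, 0], [0, 2, -1, 0, 0, 0, -1], [-1, -1, 2, 0, 0, 0, 0], [-1, 0, 0, 2, 0, 0, 0], [0, 0, 0, 0, 2, -1, 0], [-1, 0, 0, 0, -1, 2, 0], [0, -1, 0, 0, 0, 0, 2]].
All simple roots have the same length, so the diagram is simply laced. The associated Dynkin diagram is a chain of 6 nodes with one extra node attached to the third node from one end (E_7), so the type is E_7.

E7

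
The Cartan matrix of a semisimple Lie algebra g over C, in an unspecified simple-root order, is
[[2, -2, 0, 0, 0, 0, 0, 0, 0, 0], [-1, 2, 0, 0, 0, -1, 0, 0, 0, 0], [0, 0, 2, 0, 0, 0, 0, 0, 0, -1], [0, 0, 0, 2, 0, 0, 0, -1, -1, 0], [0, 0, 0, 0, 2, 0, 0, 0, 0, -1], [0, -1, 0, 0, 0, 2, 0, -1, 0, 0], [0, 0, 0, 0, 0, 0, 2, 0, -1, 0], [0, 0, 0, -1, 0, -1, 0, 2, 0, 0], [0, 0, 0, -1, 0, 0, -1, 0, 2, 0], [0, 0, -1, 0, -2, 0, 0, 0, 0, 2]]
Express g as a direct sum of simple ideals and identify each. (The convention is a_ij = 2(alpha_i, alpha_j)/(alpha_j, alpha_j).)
The diagram associated to this matrix has two connected components: the simple roots {alpha_3, alpha_5, alpha_10} form a chain of 3 nodes with a double edge at one end; the terminal node there is the unique short simple root (B_3), and {alpha_1, alpha_2, alpha_4, alpha_6, alpha_7, alpha_8, alpha_9} form a chain of 7 nodes with a double edge at one end; the terminal node there is the unique long simple root (C_7). A semisimple Lie algebra decomposes uniquely as the direct sum of simple ideals, one per connected component of its Dynkin diagram, so g ≅ B_3 ⊕ C_7 (dimension 21 + 105 = 126).

B3 ⊕ C7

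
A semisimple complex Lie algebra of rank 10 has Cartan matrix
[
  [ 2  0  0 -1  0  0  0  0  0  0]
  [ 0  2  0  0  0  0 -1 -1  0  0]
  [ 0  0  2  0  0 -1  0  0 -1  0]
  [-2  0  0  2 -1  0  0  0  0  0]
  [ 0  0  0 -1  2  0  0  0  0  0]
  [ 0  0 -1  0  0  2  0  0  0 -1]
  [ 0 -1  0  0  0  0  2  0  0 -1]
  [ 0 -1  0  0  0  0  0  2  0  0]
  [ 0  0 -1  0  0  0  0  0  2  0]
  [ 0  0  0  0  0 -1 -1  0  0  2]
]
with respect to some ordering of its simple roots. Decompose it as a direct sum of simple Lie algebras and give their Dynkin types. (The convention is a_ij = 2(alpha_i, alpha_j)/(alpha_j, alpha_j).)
A_7 ⊕ B_3

The diagram associated to this matrix has two connected components: the simple roots {alpha_2, alpha_3, alpha_6, alpha_7, alpha_8, alpha_9, alpha_10} form a chain of 7 nodes with single edges (A_7), and {alpha_1, alpha_4, alpha_5} form a chain of 3 nodes with a double edge at one end; the terminal node there is the unique short simple root (B_3). A semisimple Lie algebra decomposes uniquely as the direct sum of simple ideals, one per connected component of its Dynkin diagram, so g ≅ A_7 ⊕ B_3 (dimension 63 + 21 = 84).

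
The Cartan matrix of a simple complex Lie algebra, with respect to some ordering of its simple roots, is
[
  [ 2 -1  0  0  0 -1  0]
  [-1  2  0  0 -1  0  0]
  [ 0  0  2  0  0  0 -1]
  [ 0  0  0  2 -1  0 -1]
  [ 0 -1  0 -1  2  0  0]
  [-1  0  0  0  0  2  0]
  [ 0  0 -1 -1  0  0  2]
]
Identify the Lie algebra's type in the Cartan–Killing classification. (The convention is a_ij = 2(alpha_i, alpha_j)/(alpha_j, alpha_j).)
The matrix has rank 7 with 2's on the diagonal. Reading the off-diagonal entries as Dynkin edges (a single edge where a_ij = a_ji = -1; a double or triple edge where a_ij * a_ji = 2 or 3), the diagram is a chain of 7 nodes with single edges (A_7). One simple-root ordering that puts it in standard form is (alpha_6, alpha_1, alpha_2, alpha_5, alpha_4, alpha_7, alpha_3). So the algebra is type A_7, i.e. sl(8).

type A_7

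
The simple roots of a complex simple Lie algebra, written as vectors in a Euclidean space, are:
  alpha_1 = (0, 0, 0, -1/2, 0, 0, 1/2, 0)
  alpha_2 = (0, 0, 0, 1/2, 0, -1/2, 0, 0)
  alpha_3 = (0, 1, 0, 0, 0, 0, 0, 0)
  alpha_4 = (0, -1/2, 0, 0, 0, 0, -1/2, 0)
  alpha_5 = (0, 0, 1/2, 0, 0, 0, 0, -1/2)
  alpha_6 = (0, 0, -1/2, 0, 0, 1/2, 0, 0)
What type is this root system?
C6

Compute the Cartan integers a_ij = 2(alpha_i, alpha_j)/(alpha_j, alpha_j); the resulting 6x6 Cartan matrix is
[[2, -1, 0, -1, 0, 0], [-1, 2, 0, 0, 0, -1], [0, 0, 2, -2, 0, 0], [-1, 0, -1, 2, 0, 0], [0, 0, 0, 0, 2, -1], [0, -1, 0, 0, -1, 2]].
The roots have two lengths (squared-length ratio 2:1); the short ones are alpha_{1,2,4,5,6}. The associated Dynkin diagram is a chain of 6 nodes with a double edge at one end; the terminal node there is the unique long simple root (C_6), so the type is C_6 (the algebra sp(12)).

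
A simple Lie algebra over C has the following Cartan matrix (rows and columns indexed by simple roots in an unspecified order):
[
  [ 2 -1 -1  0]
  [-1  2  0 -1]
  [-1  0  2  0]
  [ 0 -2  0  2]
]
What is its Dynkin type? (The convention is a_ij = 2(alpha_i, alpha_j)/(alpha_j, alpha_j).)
type C_4

The matrix has rank 4 with 2's on the diagonal. Reading the off-diagonal entries as Dynkin edges (a single edge where a_ij = a_ji = -1; a double or triple edge where a_ij * a_ji = 2 or 3), the diagram is a chain of 4 nodes with a double edge at one end; the terminal node there is the unique long simple root (C_4). One simple-root ordering that puts it in standard form is (alpha_3, alpha_1, alpha_2, alpha_4). So the algebra is type C_4, i.e. sp(8).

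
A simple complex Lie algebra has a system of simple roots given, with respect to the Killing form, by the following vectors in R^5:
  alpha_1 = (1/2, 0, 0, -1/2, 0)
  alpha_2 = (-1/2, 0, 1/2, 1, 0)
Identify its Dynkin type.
Compute the Cartan integers a_ij = 2(alpha_i, alpha_j)/(alpha_j, alpha_j); the resulting 2x2 Cartan matrix is
[[2, -1], [-3, 2]].
The roots have two lengths (squared-length ratio 3:1); the short ones are alpha_{1}. The associated Dynkin diagram is two nodes joined by a triple edge (G_2), so the type is G_2.

G_2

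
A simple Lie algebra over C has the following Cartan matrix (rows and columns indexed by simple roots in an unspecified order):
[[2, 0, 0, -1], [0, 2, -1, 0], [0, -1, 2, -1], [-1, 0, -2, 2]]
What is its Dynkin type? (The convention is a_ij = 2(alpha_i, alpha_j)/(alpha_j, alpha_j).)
F4

The matrix has rank 4 with 2's on the diagonal. Reading the off-diagonal entries as Dynkin edges (a single edge where a_ij = a_ji = -1; a double or triple edge where a_ij * a_ji = 2 or 3), the diagram is a chain of 4 nodes with a double edge between the middle two (F_4). One simple-root ordering that puts it in standard form is (alpha_1, alpha_4, alpha_3, alpha_2). So the algebra is type F_4.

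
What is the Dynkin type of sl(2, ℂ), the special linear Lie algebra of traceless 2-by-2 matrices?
This is sl(2), which has dimension 2^2 - 1 = 3 and rank 2 - 1 = 1 (a Cartan subalgebra is the diagonal traceless matrices). In the classification of classical Lie algebras, the special linear algebra sl(n+1) has type A_n; here n = 1, so the Dynkin diagram is a chain of 1 nodes with single edges (A_1). Hence the type is A_1.

A_1 (sl(2))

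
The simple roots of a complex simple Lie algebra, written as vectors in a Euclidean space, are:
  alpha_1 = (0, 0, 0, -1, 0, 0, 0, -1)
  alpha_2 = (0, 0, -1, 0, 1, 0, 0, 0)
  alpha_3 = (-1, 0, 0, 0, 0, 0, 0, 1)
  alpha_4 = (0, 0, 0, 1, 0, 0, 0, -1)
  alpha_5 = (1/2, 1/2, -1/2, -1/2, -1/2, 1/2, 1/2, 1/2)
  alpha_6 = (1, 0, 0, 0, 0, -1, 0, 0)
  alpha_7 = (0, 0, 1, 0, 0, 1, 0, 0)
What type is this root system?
type E_7

Compute the Cartan integers a_ij = 2(alpha_i, alpha_j)/(alpha_j, alpha_j); the resulting 7x7 Cartan matrix is
[[2, 0, -1, 0, 0, 0, 0], [0, 2, 0, 0, 0, 0, -1], [-1, 0, 2, -1, 0, -1, 0], [0, 0, -1, 2, -1, 0, 0], [0, 0, 0, -1, 2, 0, 0], [0, 0, -1, 0, 0, 2, -1], [0, -1, 0, 0, 0, -1, 2]].
All simple roots have the same length, so the diagram is simply laced. The associated Dynkin diagram is a chain of 6 nodes with one extra node attached to the third node from one end (E_7), so the type is E_7.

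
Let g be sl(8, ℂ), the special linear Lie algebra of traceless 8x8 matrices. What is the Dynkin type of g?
A_7

This is sl(8), which has dimension 8^2 - 1 = 63 and rank 8 - 1 = 7 (a Cartan subalgebra is the diagonal traceless matrices). In the classification of classical Lie algebras, the special linear algebra sl(n+1) has type A_n; here n = 7, so the Dynkin diagram is a chain of 7 nodes with single edges (A_7). Hence the type is A_7.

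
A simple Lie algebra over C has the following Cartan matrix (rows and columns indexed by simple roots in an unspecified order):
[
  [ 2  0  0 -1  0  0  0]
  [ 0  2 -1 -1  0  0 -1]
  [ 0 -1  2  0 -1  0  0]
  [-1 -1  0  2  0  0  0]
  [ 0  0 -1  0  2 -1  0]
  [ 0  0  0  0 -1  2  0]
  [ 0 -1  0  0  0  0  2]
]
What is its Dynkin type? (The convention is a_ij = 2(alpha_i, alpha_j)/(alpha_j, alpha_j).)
type E_7

The matrix has rank 7 with 2's on the diagonal. Reading the off-diagonal entries as Dynkin edges (a single edge where a_ij = a_ji = -1; a double or triple edge where a_ij * a_ji = 2 or 3), the diagram is a chain of 6 nodes with one extra node attached to the third node from one end (E_7). One simple-root ordering that puts it in standard form is (alpha_1, alpha_7, alpha_4, alpha_2, alpha_3, alpha_5, alpha_6). So the algebra is type E_7.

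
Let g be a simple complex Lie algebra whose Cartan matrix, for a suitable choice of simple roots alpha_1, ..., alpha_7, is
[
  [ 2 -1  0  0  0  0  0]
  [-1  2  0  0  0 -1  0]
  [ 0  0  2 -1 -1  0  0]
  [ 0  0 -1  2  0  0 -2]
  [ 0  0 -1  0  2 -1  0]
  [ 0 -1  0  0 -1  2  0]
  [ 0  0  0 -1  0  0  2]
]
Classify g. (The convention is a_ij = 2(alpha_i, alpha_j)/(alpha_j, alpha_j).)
B7

The matrix has rank 7 with 2's on the diagonal. Reading the off-diagonal entries as Dynkin edges (a single edge where a_ij = a_ji = -1; a double or triple edge where a_ij * a_ji = 2 or 3), the diagram is a chain of 7 nodes with a double edge at one end; the terminal node there is the unique short simple root (B_7). One simple-root ordering that puts it in standard form is (alpha_1, alpha_2, alpha_6, alpha_5, alpha_3, alpha_4, alpha_7). So the algebra is type B_7, i.e. so(15).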